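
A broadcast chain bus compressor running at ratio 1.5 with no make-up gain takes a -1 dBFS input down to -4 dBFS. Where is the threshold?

-10 dBFS

Gain reduction = -1 − (-4) = 3 dB; output overshoot = GR / (R − 1) = 3 / 0.5 = 6 dB.
Threshold = output − output overshoot = -4 − 6 = -10 dBFS.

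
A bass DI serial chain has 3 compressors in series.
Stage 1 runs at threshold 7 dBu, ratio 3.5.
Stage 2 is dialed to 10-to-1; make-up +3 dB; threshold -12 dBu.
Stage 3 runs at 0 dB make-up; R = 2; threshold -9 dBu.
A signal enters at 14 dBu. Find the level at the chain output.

-7.95 dBu

Stage 1: 7 dB above 7 dBu, reduced 3.5:1 to 2 dB above → 9 dBu.
Stage 2: 9 dBu is 21 dB over -12 dBu; at 10:1 that becomes 2.1 dB over, giving -9.9 dBu; +3 dB make-up → -6.9 dBu.
Stage 3: overshoot 2.1 dB → 2.1/2 = 1.05 dB → -7.95 dBu.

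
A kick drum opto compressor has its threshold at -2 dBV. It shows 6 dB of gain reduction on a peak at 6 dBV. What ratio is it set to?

Input overshoot = 6 − (-2) = 8 dB.
Output overshoot = 8 − 6 = 2 dB.
Ratio = input overshoot / output overshoot = 8 / 2 = 4.

4:1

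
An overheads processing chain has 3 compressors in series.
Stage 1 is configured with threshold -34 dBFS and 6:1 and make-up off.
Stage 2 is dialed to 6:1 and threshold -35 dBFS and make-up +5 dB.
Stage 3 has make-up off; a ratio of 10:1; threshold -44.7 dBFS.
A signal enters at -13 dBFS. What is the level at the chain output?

Stage 1: overshoot 21 dB → 21/6 = 3.5 dB → -30.5 dBFS.
Stage 2: -30.5 dBFS is 4.5 dB over -35 dBFS; at 6:1 that becomes 0.75 dB over, giving -34.25 dBFS; +5 dB make-up → -29.25 dBFS.
Stage 3: 15.45 dB above -44.7 dBFS, reduced 10:1 to 1.545 dB above → -43.155 dBFS.

-43.155 dBFS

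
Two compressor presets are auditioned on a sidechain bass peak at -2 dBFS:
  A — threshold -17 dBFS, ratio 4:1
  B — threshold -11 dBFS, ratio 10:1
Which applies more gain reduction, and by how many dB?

A, by 3.15 dB

A: GR = 15 − 15/4 = 11.25 dB.
B: GR = 9 − 9/10 = 8.1 dB.
A reduces 3.15 dB more.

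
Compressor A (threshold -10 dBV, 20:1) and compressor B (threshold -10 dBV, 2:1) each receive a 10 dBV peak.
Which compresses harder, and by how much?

A, by 9 dB

A: 20 dB over, compressed to 1 dB over, so 19 dB of GR.
B: 20 dB over, compressed to 10 dB over, so 10 dB of GR.
A applies 9 dB more gain reduction.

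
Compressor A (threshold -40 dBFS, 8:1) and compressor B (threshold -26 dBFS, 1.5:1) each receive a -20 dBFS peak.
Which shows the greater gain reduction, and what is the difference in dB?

A, by 15.5 dB

A: 20 dB over, compressed to 2.5 dB over, so 17.5 dB of GR.
B: 6 dB over, compressed to 4 dB over, so 2 dB of GR.
A applies 15.5 dB more gain reduction.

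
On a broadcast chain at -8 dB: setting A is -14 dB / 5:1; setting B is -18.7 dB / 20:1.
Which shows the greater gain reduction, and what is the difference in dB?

B, by 5.365 dB

A: GR = 6 − 6/5 = 4.8 dB.
B: GR = 10.7 − 10.7/20 = 10.165 dB.
B reduces 5.365 dB more.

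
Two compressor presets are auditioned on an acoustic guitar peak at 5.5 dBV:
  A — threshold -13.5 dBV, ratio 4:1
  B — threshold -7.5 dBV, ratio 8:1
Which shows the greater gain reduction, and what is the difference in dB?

A, by 2.875 dB

A: 19 dB over, compressed to 4.75 dB over, so 14.25 dB of GR.
B: 13 dB over, compressed to 1.625 dB over, so 11.375 dB of GR.
Difference: 2.875 dB in favour of A.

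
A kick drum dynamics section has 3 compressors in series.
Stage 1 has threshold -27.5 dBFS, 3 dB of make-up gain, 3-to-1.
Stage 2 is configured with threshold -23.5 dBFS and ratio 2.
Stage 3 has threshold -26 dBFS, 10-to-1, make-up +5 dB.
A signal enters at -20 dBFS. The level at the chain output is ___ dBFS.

-20.675 dBFS

Stage 1: 7.5 dB above -27.5 dBFS, reduced 3:1 to 2.5 dB above → -25 dBFS; +3 dB make-up → -22 dBFS.
Stage 2: 1.5 dB above -23.5 dBFS, reduced 2:1 to 0.75 dB above → -22.75 dBFS.
Stage 3: -22.75 dBFS is 3.25 dB over -26 dBFS; at 10:1 that becomes 0.325 dB over, giving -25.675 dBFS; +5 dB make-up → -20.675 dBFS.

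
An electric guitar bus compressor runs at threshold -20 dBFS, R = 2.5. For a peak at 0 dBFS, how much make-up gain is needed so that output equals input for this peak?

Without make-up, output = threshold + overshoot/2.5 = -20 + 8 = -12 dBFS.
Gap to target: 12 dB.

12 dB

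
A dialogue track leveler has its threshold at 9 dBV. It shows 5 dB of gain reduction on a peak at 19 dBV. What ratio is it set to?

Input overshoot = 19 − 9 = 10 dB.
Output overshoot = 10 − 5 = 5 dB.
Ratio = input overshoot / output overshoot = 10 / 5 = 2.

2:1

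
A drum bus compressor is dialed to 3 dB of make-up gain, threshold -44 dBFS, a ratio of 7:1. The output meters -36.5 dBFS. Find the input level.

-12.5 dBFS

Stripping the +3 dB make-up gives -39.5 dBFS at the gain stage.
Post-compression overshoot = -39.5 − (-44) = 4.5 dB.
Undo the ratio: input overshoot = 4.5 × 7 = 31.5 dB, giving input = -12.5 dBFS.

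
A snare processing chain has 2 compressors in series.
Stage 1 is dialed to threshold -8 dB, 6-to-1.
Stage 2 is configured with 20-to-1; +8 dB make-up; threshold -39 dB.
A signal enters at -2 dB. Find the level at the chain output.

Stage 1: overshoot 6 dB → 6/6 = 1 dB → -7 dB.
Stage 2: overshoot 32 dB → 32/20 = 1.6 dB → -37.4 dB; +8 dB make-up → -29.4 dB.

-29.4 dB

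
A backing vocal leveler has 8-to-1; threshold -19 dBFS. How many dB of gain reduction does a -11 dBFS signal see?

7 dB

-11 dBFS exceeds the threshold by 8 dB.
After 8:1 compression the overshoot becomes 8/8 = 1 dB.
GR = overshoot in − overshoot out = 8 − 1 = 7 dB.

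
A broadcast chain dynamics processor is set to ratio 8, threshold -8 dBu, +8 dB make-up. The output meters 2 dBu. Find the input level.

8 dBu

Stripping the +8 dB make-up gives -6 dBu at the gain stage.
That's 2 dB above the -8 dBu threshold.
Undo the ratio: input overshoot = 2 × 8 = 16 dB, giving input = 8 dBu.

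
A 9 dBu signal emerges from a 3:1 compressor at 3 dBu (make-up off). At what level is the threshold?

0 dBu

Input is 9 dB above T (since output overshoot × R = input overshoot: (3 − T)·3 = 9 − T gives T = 0 dBu).
Check: 0 + (9 − 0)/3 = 0 + 3 = 3 dBu. ✓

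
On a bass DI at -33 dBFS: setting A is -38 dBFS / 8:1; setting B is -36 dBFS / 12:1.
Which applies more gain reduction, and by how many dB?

A, by 1.625 dB

A: overshoot 5 dB → output overshoot 0.625 dB → GR 4.375 dB.
B: overshoot 3 dB → output overshoot 0.25 dB → GR 2.75 dB.
Difference: 1.625 dB in favour of A.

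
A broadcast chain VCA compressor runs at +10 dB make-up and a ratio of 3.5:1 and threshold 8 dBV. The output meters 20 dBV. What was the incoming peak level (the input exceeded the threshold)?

15 dBV

Remove make-up: 20 − 10 = 10 dBV.
Post-compression overshoot = 10 − 8 = 2 dB.
Input overshoot = R × output overshoot = 7 dB → input = 8 + 7 = 15 dBV.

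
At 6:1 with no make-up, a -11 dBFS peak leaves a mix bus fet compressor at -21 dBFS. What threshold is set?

Let T be the threshold. Output overshoot = (input overshoot)/R, so -21 − T = (-11 − T)/6.
6·(-21 − T) = -11 − T → 5·T = -126 − (-11) = -115.
T = -115/5 = -23 dBFS.

-23 dBFS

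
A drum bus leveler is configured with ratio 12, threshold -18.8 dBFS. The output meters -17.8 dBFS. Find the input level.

-6.8 dBFS

That's 1 dB above the -18.8 dBFS threshold.
Undo the ratio: input overshoot = 1 × 12 = 12 dB, giving input = -6.8 dBFS.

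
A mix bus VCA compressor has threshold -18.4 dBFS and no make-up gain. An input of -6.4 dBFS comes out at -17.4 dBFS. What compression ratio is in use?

Input overshoot = -6.4 − (-18.4) = 12 dB; output overshoot = -17.4 − (-18.4) = 1 dB.
Ratio = 12 / 1 = 12.

12:1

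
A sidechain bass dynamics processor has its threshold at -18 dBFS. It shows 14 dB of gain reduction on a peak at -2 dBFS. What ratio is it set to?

Input overshoot = -2 − (-18) = 16 dB.
Output overshoot = 16 − 14 = 2 dB.
Ratio = input overshoot / output overshoot = 16 / 2 = 8.

8:1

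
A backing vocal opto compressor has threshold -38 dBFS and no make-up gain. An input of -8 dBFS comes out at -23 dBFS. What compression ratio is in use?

2:1

Input overshoot = -8 − (-38) = 30 dB; output overshoot = -23 − (-38) = 15 dB.
Ratio = 30 / 15 = 2.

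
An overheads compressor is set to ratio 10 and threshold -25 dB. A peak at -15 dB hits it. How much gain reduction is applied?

Overshoot = -15 − (-25) = 10 dB.
A 10:1 ratio leaves 1 dB of that excess.
So the signal is attenuated by 10 − 1 = 9 dB.

9 dB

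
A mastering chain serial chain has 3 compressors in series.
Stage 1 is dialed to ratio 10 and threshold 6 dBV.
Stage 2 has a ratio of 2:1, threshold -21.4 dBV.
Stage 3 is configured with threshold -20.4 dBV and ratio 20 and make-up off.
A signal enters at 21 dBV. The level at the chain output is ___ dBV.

-19.7275 dBV

Stage 1: overshoot 15 dB → 15/10 = 1.5 dB → 7.5 dBV.
Stage 2: 28.9 dB above -21.4 dBV, reduced 2:1 to 14.45 dB above → -6.95 dBV.
Stage 3: -6.95 dBV is 13.45 dB over -20.4 dBV; at 20:1 that becomes 0.6725 dB over, giving -19.7275 dBV.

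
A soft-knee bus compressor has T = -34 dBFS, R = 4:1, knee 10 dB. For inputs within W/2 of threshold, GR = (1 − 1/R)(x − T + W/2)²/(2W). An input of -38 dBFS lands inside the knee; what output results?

-38.0375 dBFS

x − T + W/2 = -38 − (-34) + 5 = 1.
GR = (1 − 1/4) × 1² / 20 = 0.75 × 1 / 20 = 0.0375 dB.
Output = -38 − 0.0375 = -38.0375 dBFS.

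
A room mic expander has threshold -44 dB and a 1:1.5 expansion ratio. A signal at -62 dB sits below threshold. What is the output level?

-71 dB

Undershoot = (-44) − (-62) = 18 dB.
At 1:1.5, that expands to 27 dB under threshold.
Output = -44 − 27 = -71 dB.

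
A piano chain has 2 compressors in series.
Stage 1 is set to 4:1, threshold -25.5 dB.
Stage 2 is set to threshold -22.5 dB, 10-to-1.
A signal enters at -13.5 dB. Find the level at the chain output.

Stage 1: 12 dB above -25.5 dB, reduced 4:1 to 3 dB above → -22.5 dB.
Stage 2: below threshold (-22.5 ≤ -22.5); passes unchanged; output -22.5 dB.

-22.5 dB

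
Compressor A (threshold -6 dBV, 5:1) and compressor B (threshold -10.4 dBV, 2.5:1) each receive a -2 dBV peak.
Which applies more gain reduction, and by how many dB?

B, by 1.84 dB

A: overshoot 4 dB → output overshoot 0.8 dB → GR 3.2 dB.
B: overshoot 8.4 dB → output overshoot 3.36 dB → GR 5.04 dB.
Difference: 1.84 dB in favour of B.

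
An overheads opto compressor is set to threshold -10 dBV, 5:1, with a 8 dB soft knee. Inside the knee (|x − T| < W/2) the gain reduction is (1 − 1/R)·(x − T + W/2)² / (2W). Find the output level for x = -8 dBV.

-9.8 dBV

x − T + W/2 = -8 − (-10) + 4 = 6.
GR = (1 − 1/5) × 6² / 16 = 0.8 × 36 / 16 = 1.8 dB.
Output = -8 − 1.8 = -9.8 dBV.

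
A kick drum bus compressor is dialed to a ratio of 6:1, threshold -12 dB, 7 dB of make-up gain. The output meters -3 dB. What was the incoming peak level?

Stripping the +7 dB make-up gives -10 dB at the gain stage.
Post-compression overshoot = -10 − (-12) = 2 dB.
Undo the ratio: input overshoot = 2 × 6 = 12 dB, giving input = 0 dB.

0 dB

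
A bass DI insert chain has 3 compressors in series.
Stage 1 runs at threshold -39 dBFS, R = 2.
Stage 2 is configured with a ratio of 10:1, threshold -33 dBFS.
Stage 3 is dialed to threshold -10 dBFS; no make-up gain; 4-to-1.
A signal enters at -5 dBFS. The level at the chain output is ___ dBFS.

-31.9 dBFS

Stage 1: -5 dBFS is 34 dB over -39 dBFS; at 2:1 that becomes 17 dB over, giving -22 dBFS.
Stage 2: 11 dB above -33 dBFS, reduced 10:1 to 1.1 dB above → -31.9 dBFS.
Stage 3: below threshold (-31.9 ≤ -10); passes unchanged; output -31.9 dBFS.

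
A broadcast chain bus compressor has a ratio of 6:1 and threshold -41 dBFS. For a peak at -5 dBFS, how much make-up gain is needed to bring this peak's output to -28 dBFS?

7 dB

Overshoot 36 dB → 36/6 = 6 dB after compression, so the compressed level is -41 + 6 = -35 dBFS.
Make-up = target − compressed = -28 − (-35) = 7 dB.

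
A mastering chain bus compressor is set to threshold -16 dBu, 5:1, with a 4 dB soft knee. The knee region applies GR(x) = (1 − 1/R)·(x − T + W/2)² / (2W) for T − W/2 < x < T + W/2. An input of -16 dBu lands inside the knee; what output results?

x − T + W/2 = -16 − (-16) + 2 = 2.
GR = (1 − 1/5) × 2² / 8 = 0.8 × 4 / 8 = 0.4 dB.
Output = -16 − 0.4 = -16.4 dBu.

-16.4 dBu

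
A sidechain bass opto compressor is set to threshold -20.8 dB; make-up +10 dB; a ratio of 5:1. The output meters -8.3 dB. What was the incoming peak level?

Stripping the +10 dB make-up gives -18.3 dB at the gain stage.
Post-compression overshoot = -18.3 − (-20.8) = 2.5 dB.
Before 5:1 compression the overshoot was 2.5 × 5 = 12.5 dB, so input = -20.8 + 12.5 = -8.3 dB.

-8.3 dB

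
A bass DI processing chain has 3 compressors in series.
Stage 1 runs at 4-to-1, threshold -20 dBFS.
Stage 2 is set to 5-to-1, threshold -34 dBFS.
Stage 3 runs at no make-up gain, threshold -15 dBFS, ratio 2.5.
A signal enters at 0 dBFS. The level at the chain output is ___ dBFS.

-30.2 dBFS

Stage 1: 0 dBFS is 20 dB over -20 dBFS; at 4:1 that becomes 5 dB over, giving -15 dBFS.
Stage 2: overshoot 19 dB → 19/5 = 3.8 dB → -30.2 dBFS.
Stage 3: -30.2 dBFS ≤ -15 dBFS, so stage 3 doesn't engage; output -30.2 dBFS.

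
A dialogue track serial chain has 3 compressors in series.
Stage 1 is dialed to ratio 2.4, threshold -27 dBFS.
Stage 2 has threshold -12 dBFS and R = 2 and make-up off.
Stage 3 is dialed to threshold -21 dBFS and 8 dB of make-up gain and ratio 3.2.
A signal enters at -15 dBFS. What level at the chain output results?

Stage 1: -15 dBFS is 12 dB over -27 dBFS; at 2.4:1 that becomes 5 dB over, giving -22 dBFS.
Stage 2: -22 dBFS is at or below the -12 dBFS threshold — no compression; output -22 dBFS.
Stage 3: -22 dBFS ≤ -21 dBFS, so stage 3 doesn't engage; make-up brings it to -14 dBFS.

-14 dBFS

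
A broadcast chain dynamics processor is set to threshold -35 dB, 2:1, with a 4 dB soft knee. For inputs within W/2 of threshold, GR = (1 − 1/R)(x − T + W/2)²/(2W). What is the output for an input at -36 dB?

-36.0625 dB

x − T + W/2 = -36 − (-35) + 2 = 1.
GR = (1 − 1/2) × 1² / 8 = 0.5 × 1 / 8 = 0.0625 dB.
Output = -36 − 0.0625 = -36.0625 dB.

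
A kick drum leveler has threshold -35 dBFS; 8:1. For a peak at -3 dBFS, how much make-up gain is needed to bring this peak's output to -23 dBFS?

Without make-up, output = threshold + overshoot/8 = -35 + 4 = -31 dBFS.
Gap to target: 8 dB.

8 dB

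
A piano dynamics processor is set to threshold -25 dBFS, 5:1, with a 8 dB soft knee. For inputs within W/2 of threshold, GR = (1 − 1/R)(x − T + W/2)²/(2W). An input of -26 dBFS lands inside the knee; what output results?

x − T + W/2 = -26 − (-25) + 4 = 3.
GR = (1 − 1/5) × 3² / 16 = 0.8 × 9 / 16 = 0.45 dB.
Output = -26 − 0.45 = -26.45 dBFS.

-26.45 dBFS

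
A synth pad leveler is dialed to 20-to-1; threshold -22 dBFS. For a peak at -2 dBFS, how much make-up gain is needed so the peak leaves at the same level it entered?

19 dB

The peak compresses to -22 + 20/20 = -21 dBFS.
To reach -2 dBFS requires -2 − (-21) = 19 dB of make-up.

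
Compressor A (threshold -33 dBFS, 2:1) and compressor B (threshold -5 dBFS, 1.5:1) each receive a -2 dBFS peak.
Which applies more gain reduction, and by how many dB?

A: 31 dB over, compressed to 15.5 dB over, so 15.5 dB of GR.
B: 3 dB over, compressed to 2 dB over, so 1 dB of GR.
A reduces 14.5 dB more.

A, by 14.5 dB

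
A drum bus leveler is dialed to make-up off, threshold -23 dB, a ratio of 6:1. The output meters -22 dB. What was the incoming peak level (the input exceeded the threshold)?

-17 dB

That's 1 dB above the -23 dB threshold.
Input overshoot = R × output overshoot = 6 dB → input = -23 + 6 = -17 dB.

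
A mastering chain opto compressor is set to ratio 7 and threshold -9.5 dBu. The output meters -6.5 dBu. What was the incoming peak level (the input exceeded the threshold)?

That's 3 dB above the -9.5 dBu threshold.
Before 7:1 compression the overshoot was 3 × 7 = 21 dB, so input = -9.5 + 21 = 11.5 dBu.

11.5 dBu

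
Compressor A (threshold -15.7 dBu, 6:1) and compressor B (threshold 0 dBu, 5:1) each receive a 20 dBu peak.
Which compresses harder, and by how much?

A: overshoot 35.7 dB → output overshoot 5.95 dB → GR 29.75 dB.
B: overshoot 20 dB → output overshoot 4 dB → GR 16 dB.
Difference: 13.75 dB in favour of A.

A, by 13.75 dB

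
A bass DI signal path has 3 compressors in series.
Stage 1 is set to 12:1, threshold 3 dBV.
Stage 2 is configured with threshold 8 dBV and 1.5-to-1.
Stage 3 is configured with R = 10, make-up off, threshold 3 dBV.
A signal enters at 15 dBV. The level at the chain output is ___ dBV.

3.1 dBV

Stage 1: 12 dB above 3 dBV, reduced 12:1 to 1 dB above → 4 dBV.
Stage 2: 4 dBV ≤ 8 dBV, so stage 2 doesn't engage; output 4 dBV.
Stage 3: 4 dBV is 1 dB over 3 dBV; at 10:1 that becomes 0.1 dB over, giving 3.1 dBV.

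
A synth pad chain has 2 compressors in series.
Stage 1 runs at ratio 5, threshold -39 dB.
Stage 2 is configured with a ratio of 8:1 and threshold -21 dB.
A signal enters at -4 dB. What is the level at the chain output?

-32 dB

Stage 1: overshoot 35 dB → 35/5 = 7 dB → -32 dB.
Stage 2: -32 dB ≤ -21 dB, so stage 2 doesn't engage; output -32 dB.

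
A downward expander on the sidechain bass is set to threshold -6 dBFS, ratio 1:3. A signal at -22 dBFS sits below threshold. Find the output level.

Undershoot = (-6) − (-22) = 16 dB.
At 1:3, that expands to 48 dB under threshold.
Output = -6 − 48 = -54 dBFS.

-54 dBFS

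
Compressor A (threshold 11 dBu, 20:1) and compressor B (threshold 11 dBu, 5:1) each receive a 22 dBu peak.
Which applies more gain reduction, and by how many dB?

A: 11 dB over, compressed to 0.55 dB over, so 10.45 dB of GR.
B: 11 dB over, compressed to 2.2 dB over, so 8.8 dB of GR.
A reduces 1.65 dB more.

A, by 1.65 dB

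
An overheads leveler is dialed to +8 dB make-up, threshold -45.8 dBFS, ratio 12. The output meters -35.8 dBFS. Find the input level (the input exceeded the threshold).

-21.8 dBFS

Remove make-up: -35.8 − 8 = -43.8 dBFS.
Post-compression overshoot = -43.8 − (-45.8) = 2 dB.
Before 12:1 compression the overshoot was 2 × 12 = 24 dB, so input = -45.8 + 24 = -21.8 dBFS.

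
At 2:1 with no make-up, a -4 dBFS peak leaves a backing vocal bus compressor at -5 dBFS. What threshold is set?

-6 dBFS

Input is 2 dB above T (since output overshoot × R = input overshoot: (-5 − T)·2 = -4 − T gives T = -6 dBFS).
Check: -6 + (-4 − (-6))/2 = -6 + 1 = -5 dBFS. ✓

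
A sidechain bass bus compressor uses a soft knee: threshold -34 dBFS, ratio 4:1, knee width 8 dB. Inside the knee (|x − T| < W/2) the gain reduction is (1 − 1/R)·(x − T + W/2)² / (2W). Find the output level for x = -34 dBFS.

x − T + W/2 = -34 − (-34) + 4 = 4.
GR = (1 − 1/4) × 4² / 16 = 0.75 × 16 / 16 = 0.75 dB.
Output = -34 − 0.75 = -34.75 dBFS.

-34.75 dBFS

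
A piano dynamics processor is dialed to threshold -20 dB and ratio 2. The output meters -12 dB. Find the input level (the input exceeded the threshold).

-4 dB

Post-compression overshoot = -12 − (-20) = 8 dB.
Before 2:1 compression the overshoot was 8 × 2 = 16 dB, so input = -20 + 16 = -4 dB.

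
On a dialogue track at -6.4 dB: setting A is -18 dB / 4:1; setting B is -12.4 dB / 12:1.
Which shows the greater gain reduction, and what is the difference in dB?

A: overshoot 11.6 dB → output overshoot 2.9 dB → GR 8.7 dB.
B: overshoot 6 dB → output overshoot 0.5 dB → GR 5.5 dB.
A reduces 3.2 dB more.

A, by 3.2 dB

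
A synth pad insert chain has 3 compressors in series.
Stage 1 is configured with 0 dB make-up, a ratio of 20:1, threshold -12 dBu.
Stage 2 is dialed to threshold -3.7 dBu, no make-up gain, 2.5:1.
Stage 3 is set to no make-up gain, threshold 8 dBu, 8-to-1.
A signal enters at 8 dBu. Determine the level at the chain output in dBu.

Stage 1: overshoot 20 dB → 20/20 = 1 dB → -11 dBu.
Stage 2: below threshold (-11 ≤ -3.7); passes unchanged; output -11 dBu.
Stage 3: below threshold (-11 ≤ 8); passes unchanged; output -11 dBu.

-11 dBu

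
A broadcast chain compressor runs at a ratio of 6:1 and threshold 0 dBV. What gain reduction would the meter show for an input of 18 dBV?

15 dB

Overshoot = 18 − 0 = 18 dB.
A 6:1 ratio leaves 3 dB of that excess.
Gain reduction = 18 − 3 = 15 dB.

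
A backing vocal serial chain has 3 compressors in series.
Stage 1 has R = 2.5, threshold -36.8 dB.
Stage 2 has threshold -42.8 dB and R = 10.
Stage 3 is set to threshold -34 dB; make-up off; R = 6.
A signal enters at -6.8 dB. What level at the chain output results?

-41 dB

Stage 1: -6.8 dB is 30 dB over -36.8 dB; at 2.5:1 that becomes 12 dB over, giving -24.8 dB.
Stage 2: 18 dB above -42.8 dB, reduced 10:1 to 1.8 dB above → -41 dB.
Stage 3: below threshold (-41 ≤ -34); passes unchanged; output -41 dB.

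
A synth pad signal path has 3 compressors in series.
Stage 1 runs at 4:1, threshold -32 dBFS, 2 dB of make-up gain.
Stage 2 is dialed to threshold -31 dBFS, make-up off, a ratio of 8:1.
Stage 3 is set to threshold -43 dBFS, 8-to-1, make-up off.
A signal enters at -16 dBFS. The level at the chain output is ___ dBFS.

Stage 1: overshoot 16 dB → 16/4 = 4 dB → -28 dBFS; +2 dB make-up → -26 dBFS.
Stage 2: -26 dBFS is 5 dB over -31 dBFS; at 8:1 that becomes 0.625 dB over, giving -30.375 dBFS.
Stage 3: 12.625 dB above -43 dBFS, reduced 8:1 to 1.578125 dB above → -41.421875 dBFS.

-41.421875 dBFS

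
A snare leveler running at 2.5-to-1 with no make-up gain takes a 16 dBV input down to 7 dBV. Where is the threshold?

1 dBV

Input is 15 dB above T (since output overshoot × R = input overshoot: (7 − T)·2.5 = 16 − T gives T = 1 dBV).
Check: 1 + (16 − 1)/2.5 = 1 + 6 = 7 dBV. ✓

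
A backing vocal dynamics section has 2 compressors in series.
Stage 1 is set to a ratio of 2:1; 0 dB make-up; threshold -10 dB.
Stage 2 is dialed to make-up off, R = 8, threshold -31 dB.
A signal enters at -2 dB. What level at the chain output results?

Stage 1: 8 dB above -10 dB, reduced 2:1 to 4 dB above → -6 dB.
Stage 2: -6 dB is 25 dB over -31 dB; at 8:1 that becomes 3.125 dB over, giving -27.875 dB.

-27.875 dB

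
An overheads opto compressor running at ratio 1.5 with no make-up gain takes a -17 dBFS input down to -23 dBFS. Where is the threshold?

-35 dBFS

Input is 18 dB above T (since output overshoot × R = input overshoot: (-23 − T)·1.5 = -17 − T gives T = -35 dBFS).
Check: -35 + (-17 − (-35))/1.5 = -35 + 12 = -23 dBFS. ✓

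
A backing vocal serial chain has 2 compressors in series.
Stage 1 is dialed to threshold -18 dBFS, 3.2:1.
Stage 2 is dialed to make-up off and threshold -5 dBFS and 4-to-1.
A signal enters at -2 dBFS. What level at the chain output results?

-13 dBFS

Stage 1: overshoot 16 dB → 16/3.2 = 5 dB → -13 dBFS.
Stage 2: -13 dBFS is at or below the -5 dBFS threshold — no compression; output -13 dBFS.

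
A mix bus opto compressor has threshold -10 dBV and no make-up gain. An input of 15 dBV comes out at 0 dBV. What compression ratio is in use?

Input overshoot = 15 − (-10) = 25 dB; output overshoot = 0 − (-10) = 10 dB.
Ratio = 25 / 10 = 2.5.

2.5:1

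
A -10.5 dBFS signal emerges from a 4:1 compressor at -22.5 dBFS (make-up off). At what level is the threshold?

Let T be the threshold. Output overshoot = (input overshoot)/R, so -22.5 − T = (-10.5 − T)/4.
4·(-22.5 − T) = -10.5 − T → 3·T = -90 − (-10.5) = -79.5.
T = -79.5/3 = -26.5 dBFS.

-26.5 dBFS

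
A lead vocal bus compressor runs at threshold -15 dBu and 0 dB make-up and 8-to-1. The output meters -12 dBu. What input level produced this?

Post-compression overshoot = -12 − (-15) = 3 dB.
Before 8:1 compression the overshoot was 3 × 8 = 24 dB, so input = -15 + 24 = 9 dBu.

9 dBu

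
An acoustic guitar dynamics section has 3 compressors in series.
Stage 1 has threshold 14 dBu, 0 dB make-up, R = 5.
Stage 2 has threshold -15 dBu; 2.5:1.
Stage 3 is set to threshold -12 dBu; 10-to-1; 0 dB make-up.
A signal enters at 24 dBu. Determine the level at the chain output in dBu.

-11.06 dBu

Stage 1: 10 dB above 14 dBu, reduced 5:1 to 2 dB above → 16 dBu.
Stage 2: 31 dB above -15 dBu, reduced 2.5:1 to 12.4 dB above → -2.6 dBu.
Stage 3: -2.6 dBu is 9.4 dB over -12 dBu; at 10:1 that becomes 0.94 dB over, giving -11.06 dBu.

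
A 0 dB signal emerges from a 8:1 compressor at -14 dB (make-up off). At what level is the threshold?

Gain reduction = 0 − (-14) = 14 dB; output overshoot = GR / (R − 1) = 14 / 7 = 2 dB.
Threshold = output − output overshoot = -14 − 2 = -16 dB.

-16 dB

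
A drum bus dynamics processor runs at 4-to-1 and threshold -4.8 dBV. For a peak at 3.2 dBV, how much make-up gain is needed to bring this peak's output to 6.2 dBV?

Overshoot 8 dB → 8/4 = 2 dB after compression, so the compressed level is -4.8 + 2 = -2.8 dBV.
Make-up = target − compressed = 6.2 − (-2.8) = 9 dB.

9 dB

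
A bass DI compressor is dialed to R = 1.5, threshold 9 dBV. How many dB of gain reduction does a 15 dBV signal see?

The signal is 6 dB above threshold.
A 1.5:1 ratio leaves 4 dB of that excess.
Gain reduction = 6 − 4 = 2 dB.

2 dB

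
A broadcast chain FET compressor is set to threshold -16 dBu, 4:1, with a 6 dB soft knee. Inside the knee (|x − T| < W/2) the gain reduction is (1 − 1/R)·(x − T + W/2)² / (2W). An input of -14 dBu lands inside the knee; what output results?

-15.5625 dBu

x − T + W/2 = -14 − (-16) + 3 = 5.
GR = (1 − 1/4) × 5² / 12 = 0.75 × 25 / 12 = 1.5625 dB.
Output = -14 − 1.5625 = -15.5625 dBu.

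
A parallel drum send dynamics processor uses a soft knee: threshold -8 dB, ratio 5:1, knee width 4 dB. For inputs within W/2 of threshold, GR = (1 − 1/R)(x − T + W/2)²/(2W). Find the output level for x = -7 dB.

x − T + W/2 = -7 − (-8) + 2 = 3.
GR = (1 − 1/5) × 3² / 8 = 0.8 × 9 / 8 = 0.9 dB.
Output = -7 − 0.9 = -7.9 dB.

-7.9 dB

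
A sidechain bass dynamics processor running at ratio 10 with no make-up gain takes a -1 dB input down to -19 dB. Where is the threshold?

Gain reduction = -1 − (-19) = 18 dB; output overshoot = GR / (R − 1) = 18 / 9 = 2 dB.
Threshold = output − output overshoot = -19 − 2 = -21 dB.

-21 dB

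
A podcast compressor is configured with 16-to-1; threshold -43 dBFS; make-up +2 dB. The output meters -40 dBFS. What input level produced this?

-27 dBFS

Remove make-up: -40 − 2 = -42 dBFS.
The compressed level sits -42 − (-43) = 1 dB over threshold.
Before 16:1 compression the overshoot was 1 × 16 = 16 dB, so input = -43 + 16 = -27 dBFS.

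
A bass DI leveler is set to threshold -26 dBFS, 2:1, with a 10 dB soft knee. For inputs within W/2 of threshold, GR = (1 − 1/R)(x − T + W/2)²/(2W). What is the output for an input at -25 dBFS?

-25.9 dBFS

x − T + W/2 = -25 − (-26) + 5 = 6.
GR = (1 − 1/2) × 6² / 20 = 0.5 × 36 / 20 = 0.9 dB.
Output = -25 − 0.9 = -25.9 dBFS.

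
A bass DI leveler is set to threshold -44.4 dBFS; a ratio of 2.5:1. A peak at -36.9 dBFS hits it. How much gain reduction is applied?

-36.9 dBFS exceeds the threshold by 7.5 dB.
A 2.5:1 ratio leaves 3 dB of that excess.
So the signal is attenuated by 7.5 − 3 = 4.5 dB.

4.5 dB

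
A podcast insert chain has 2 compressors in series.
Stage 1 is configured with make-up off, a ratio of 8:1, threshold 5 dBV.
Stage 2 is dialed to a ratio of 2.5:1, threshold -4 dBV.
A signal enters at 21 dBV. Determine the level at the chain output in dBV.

Stage 1: 21 dBV is 16 dB over 5 dBV; at 8:1 that becomes 2 dB over, giving 7 dBV.
Stage 2: overshoot 11 dB → 11/2.5 = 4.4 dB → 0.4 dBV.

0.4 dBV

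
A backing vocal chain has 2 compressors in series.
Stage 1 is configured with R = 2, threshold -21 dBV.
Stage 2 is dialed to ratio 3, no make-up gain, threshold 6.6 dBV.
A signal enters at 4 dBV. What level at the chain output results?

Stage 1: overshoot 25 dB → 25/2 = 12.5 dB → -8.5 dBV.
Stage 2: -8.5 dBV is at or below the 6.6 dBV threshold — no compression; output -8.5 dBV.

-8.5 dBV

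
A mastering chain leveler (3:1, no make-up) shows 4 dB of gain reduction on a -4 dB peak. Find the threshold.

-10 dB

Input is 6 dB above T (since output overshoot × R = input overshoot: (-8 − T)·3 = -4 − T gives T = -10 dB).
Check: -10 + (-4 − (-10))/3 = -10 + 2 = -8 dB. ✓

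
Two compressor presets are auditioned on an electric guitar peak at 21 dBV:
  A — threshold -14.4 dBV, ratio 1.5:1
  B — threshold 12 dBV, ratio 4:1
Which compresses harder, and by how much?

A, by 5.05 dB

A: GR = 35.4 − 35.4/1.5 = 11.8 dB.
B: GR = 9 − 9/4 = 6.75 dB.
A applies 5.05 dB more gain reduction.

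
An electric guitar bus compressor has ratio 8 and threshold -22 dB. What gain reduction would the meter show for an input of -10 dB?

The signal is 12 dB above threshold.
A 8:1 ratio leaves 1.5 dB of that excess.
GR = overshoot in − overshoot out = 12 − 1.5 = 10.5 dB.

10.5 dB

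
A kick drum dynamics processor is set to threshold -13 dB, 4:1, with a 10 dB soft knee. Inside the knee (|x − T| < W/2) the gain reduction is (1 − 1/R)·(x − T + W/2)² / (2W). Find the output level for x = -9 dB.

x − T + W/2 = -9 − (-13) + 5 = 9.
GR = (1 − 1/4) × 9² / 20 = 0.75 × 81 / 20 = 3.0375 dB.
Output = -9 − 3.0375 = -12.0375 dB.

-12.0375 dB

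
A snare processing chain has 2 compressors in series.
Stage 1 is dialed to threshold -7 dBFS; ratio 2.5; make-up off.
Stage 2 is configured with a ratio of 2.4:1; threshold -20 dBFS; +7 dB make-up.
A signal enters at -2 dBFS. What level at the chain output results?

Stage 1: -2 dBFS is 5 dB over -7 dBFS; at 2.5:1 that becomes 2 dB over, giving -5 dBFS.
Stage 2: 15 dB above -20 dBFS, reduced 2.4:1 to 6.25 dB above → -13.75 dBFS; +7 dB make-up → -6.75 dBFS.

-6.75 dBFS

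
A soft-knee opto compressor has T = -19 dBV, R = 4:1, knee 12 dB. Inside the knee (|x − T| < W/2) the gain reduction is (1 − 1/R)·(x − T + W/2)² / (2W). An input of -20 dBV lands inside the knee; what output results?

-20.78125 dBV

x − T + W/2 = -20 − (-19) + 6 = 5.
GR = (1 − 1/4) × 5² / 24 = 0.75 × 25 / 24 = 0.78125 dB.
Output = -20 − 0.78125 = -20.78125 dBV.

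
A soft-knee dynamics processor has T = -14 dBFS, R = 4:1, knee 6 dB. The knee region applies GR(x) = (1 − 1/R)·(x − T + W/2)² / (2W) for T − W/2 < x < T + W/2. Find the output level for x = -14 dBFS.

-14.5625 dBFS

x − T + W/2 = -14 − (-14) + 3 = 3.
GR = (1 − 1/4) × 3² / 12 = 0.75 × 9 / 12 = 0.5625 dB.
Output = -14 − 0.5625 = -14.5625 dBFS.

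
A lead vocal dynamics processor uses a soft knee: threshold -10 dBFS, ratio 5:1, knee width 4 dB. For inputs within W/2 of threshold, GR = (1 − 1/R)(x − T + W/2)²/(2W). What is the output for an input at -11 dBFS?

-11.1 dBFS

x − T + W/2 = -11 − (-10) + 2 = 1.
GR = (1 − 1/5) × 1² / 8 = 0.8 × 1 / 8 = 0.1 dB.
Output = -11 − 0.1 = -11.1 dBFS.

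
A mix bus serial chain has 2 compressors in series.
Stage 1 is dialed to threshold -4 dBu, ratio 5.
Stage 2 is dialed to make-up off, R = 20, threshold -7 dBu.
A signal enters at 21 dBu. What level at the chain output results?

Stage 1: 21 dBu is 25 dB over -4 dBu; at 5:1 that becomes 5 dB over, giving 1 dBu.
Stage 2: 8 dB above -7 dBu, reduced 20:1 to 0.4 dB above → -6.6 dBu.

-6.6 dBu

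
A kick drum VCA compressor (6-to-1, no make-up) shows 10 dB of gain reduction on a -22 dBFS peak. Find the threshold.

-34 dBFS

Let T be the threshold. Output overshoot = (input overshoot)/R, so -32 − T = (-22 − T)/6.
6·(-32 − T) = -22 − T → 5·T = -192 − (-22) = -170.
T = -170/5 = -34 dBFS.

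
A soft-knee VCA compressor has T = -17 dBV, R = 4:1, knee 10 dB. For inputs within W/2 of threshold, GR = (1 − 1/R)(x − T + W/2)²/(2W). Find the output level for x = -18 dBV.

-18.6 dBV

x − T + W/2 = -18 − (-17) + 5 = 4.
GR = (1 − 1/4) × 4² / 20 = 0.75 × 16 / 20 = 0.6 dB.
Output = -18 − 0.6 = -18.6 dBV.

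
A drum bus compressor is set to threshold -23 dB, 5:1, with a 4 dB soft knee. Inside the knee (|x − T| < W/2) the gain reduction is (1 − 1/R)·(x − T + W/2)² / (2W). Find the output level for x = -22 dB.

-22.9 dB

x − T + W/2 = -22 − (-23) + 2 = 3.
GR = (1 − 1/5) × 3² / 8 = 0.8 × 9 / 8 = 0.9 dB.
Output = -22 − 0.9 = -22.9 dB.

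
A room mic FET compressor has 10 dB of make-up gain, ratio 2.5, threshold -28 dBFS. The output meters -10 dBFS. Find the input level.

Remove make-up: -10 − 10 = -20 dBFS.
Post-compression overshoot = -20 − (-28) = 8 dB.
Before 2.5:1 compression the overshoot was 8 × 2.5 = 20 dB, so input = -28 + 20 = -8 dBFS.

-8 dBFS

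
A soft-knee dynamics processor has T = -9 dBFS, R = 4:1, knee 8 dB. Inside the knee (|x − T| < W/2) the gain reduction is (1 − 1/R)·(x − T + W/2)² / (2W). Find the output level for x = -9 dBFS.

x − T + W/2 = -9 − (-9) + 4 = 4.
GR = (1 − 1/4) × 4² / 16 = 0.75 × 16 / 16 = 0.75 dB.
Output = -9 − 0.75 = -9.75 dBFS.

-9.75 dBFS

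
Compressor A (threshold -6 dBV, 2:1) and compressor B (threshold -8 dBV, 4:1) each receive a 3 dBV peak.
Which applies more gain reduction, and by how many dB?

B, by 3.75 dB

A: overshoot 9 dB → output overshoot 4.5 dB → GR 4.5 dB.
B: overshoot 11 dB → output overshoot 2.75 dB → GR 8.25 dB.
B reduces 3.75 dB more.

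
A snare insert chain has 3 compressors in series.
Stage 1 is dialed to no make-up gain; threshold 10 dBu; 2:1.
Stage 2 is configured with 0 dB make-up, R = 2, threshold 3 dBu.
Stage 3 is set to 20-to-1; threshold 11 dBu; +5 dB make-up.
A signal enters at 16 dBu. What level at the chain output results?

13 dBu

Stage 1: 16 dBu is 6 dB over 10 dBu; at 2:1 that becomes 3 dB over, giving 13 dBu.
Stage 2: 10 dB above 3 dBu, reduced 2:1 to 5 dB above → 8 dBu.
Stage 3: below threshold (8 ≤ 11); passes unchanged; make-up brings it to 13 dBu.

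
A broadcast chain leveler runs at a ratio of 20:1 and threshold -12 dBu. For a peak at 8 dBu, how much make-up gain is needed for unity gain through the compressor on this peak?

Overshoot 20 dB → 20/20 = 1 dB after compression, so the compressed level is -12 + 1 = -11 dBu.
Make-up = target − compressed = 8 − (-11) = 19 dB.

19 dB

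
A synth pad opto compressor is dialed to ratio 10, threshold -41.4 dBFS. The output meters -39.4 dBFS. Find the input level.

That's 2 dB above the -41.4 dBFS threshold.
Undo the ratio: input overshoot = 2 × 10 = 20 dB, giving input = -21.4 dBFS.

-21.4 dBFS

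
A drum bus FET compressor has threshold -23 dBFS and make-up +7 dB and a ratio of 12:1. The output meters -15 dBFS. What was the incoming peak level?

Remove make-up: -15 − 7 = -22 dBFS.
That's 1 dB above the -23 dBFS threshold.
Undo the ratio: input overshoot = 1 × 12 = 12 dB, giving input = -11 dBFS.

-11 dBFS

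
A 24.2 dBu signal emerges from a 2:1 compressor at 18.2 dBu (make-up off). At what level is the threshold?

Let T be the threshold. Output overshoot = (input overshoot)/R, so 18.2 − T = (24.2 − T)/2.
2·(18.2 − T) = 24.2 − T → 1·T = 36.4 − 24.2 = 12.2.
T = 12.2/1 = 12.2 dBu.

12.2 dBu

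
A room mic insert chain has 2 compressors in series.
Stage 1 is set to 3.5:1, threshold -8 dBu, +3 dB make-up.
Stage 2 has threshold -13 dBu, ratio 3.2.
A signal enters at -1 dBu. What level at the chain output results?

Stage 1: 7 dB above -8 dBu, reduced 3.5:1 to 2 dB above → -6 dBu; +3 dB make-up → -3 dBu.
Stage 2: -3 dBu is 10 dB over -13 dBu; at 3.2:1 that becomes 3.125 dB over, giving -9.875 dBu.

-9.875 dBu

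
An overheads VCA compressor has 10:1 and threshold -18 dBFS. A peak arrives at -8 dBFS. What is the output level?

Overshoot: -8 − (-18) = 10 dB.
10:1 compression reduces that to 10/10 = 1 dB over.
Output = -18 + 1 = -17 dBFS.

-17 dBFS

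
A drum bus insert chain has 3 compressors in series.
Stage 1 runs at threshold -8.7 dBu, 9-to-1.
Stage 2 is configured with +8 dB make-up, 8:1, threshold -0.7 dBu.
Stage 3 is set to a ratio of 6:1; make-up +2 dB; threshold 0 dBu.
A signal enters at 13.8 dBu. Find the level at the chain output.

Stage 1: overshoot 22.5 dB → 22.5/9 = 2.5 dB → -6.2 dBu.
Stage 2: -6.2 dBu ≤ -0.7 dBu, so stage 2 doesn't engage; make-up brings it to 1.8 dBu.
Stage 3: overshoot 1.8 dB → 1.8/6 = 0.3 dB → 0.3 dBu; +2 dB make-up → 2.3 dBu.

2.3 dBu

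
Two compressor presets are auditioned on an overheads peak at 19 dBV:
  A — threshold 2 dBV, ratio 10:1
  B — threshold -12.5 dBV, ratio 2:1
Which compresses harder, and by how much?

A: GR = 17 − 17/10 = 15.3 dB.
B: GR = 31.5 − 31.5/2 = 15.75 dB.
Difference: 0.45 dB in favour of B.

B, by 0.45 dB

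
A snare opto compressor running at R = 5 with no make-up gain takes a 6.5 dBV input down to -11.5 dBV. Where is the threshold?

-16 dBV

Input is 22.5 dB above T (since output overshoot × R = input overshoot: (-11.5 − T)·5 = 6.5 − T gives T = -16 dBV).
Check: -16 + (6.5 − (-16))/5 = -16 + 4.5 = -11.5 dBV. ✓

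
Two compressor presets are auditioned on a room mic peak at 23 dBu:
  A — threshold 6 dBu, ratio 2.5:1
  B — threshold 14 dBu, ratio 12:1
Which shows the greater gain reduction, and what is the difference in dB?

A, by 1.95 dB

A: 17 dB over, compressed to 6.8 dB over, so 10.2 dB of GR.
B: 9 dB over, compressed to 0.75 dB over, so 8.25 dB of GR.
A applies 1.95 dB more gain reduction.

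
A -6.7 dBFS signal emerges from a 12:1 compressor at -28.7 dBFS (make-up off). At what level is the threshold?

-30.7 dBFS

Input is 24 dB above T (since output overshoot × R = input overshoot: (-28.7 − T)·12 = -6.7 − T gives T = -30.7 dBFS).
Check: -30.7 + (-6.7 − (-30.7))/12 = -30.7 + 2 = -28.7 dBFS. ✓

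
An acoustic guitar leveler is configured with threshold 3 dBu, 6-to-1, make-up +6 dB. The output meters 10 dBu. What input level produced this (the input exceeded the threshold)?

9 dBu

Before make-up, the level was 10 − 6 = 4 dBu.
That's 1 dB above the 3 dBu threshold.
Before 6:1 compression the overshoot was 1 × 6 = 6 dB, so input = 3 + 6 = 9 dBu.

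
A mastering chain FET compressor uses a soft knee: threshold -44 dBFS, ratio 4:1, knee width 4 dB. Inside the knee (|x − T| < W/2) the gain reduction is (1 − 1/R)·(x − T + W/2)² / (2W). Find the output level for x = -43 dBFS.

x − T + W/2 = -43 − (-44) + 2 = 3.
GR = (1 − 1/4) × 3² / 8 = 0.75 × 9 / 8 = 0.84375 dB.
Output = -43 − 0.84375 = -43.84375 dBFS.

-43.84375 dBFS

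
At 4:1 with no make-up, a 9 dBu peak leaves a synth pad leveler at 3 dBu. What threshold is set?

Input is 8 dB above T (since output overshoot × R = input overshoot: (3 − T)·4 = 9 − T gives T = 1 dBu).
Check: 1 + (9 − 1)/4 = 1 + 2 = 3 dBu. ✓

1 dBu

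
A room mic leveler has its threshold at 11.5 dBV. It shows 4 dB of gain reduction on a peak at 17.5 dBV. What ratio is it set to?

Input overshoot = 17.5 − 11.5 = 6 dB.
Output overshoot = 6 − 4 = 2 dB.
Ratio = input overshoot / output overshoot = 6 / 2 = 3.

3:1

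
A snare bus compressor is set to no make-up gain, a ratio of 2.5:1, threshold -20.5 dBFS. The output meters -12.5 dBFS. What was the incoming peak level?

-0.5 dBFS

The compressed level sits -12.5 − (-20.5) = 8 dB over threshold.
Before 2.5:1 compression the overshoot was 8 × 2.5 = 20 dB, so input = -20.5 + 20 = -0.5 dBFS.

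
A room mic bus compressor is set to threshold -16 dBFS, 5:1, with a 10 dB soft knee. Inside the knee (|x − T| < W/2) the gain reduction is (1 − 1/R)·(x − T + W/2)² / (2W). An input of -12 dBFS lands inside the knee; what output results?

-15.24 dBFS

x − T + W/2 = -12 − (-16) + 5 = 9.
GR = (1 − 1/5) × 9² / 20 = 0.8 × 81 / 20 = 3.24 dB.
Output = -12 − 3.24 = -15.24 dBFS.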